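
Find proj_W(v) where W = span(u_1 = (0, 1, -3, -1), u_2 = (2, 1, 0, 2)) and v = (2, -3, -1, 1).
proj_W(v) = (32/49, 13/49, 9/49, 5/7)

Set up U = [u_1 | ... | u_2] ∈ R^(4×2). The projector onto W = col(U) is P = U (U^T U)^(-1) U^T.
Compute U^T U =
  [11, -1]
  [-1, 9],
and U^T v = (-1, 3).
Solve U^T U · c = U^T v for the coefficients: c = (-3/49, 16/49). The projection is proj_W(v) = U c.
Check: (v - proj_W(v)) · u_1 = 0  (should be 0).
Check: (v - proj_W(v)) · u_2 = 0  (should be 0).
Result: proj_W(v) = (32/49, 13/49, 9/49, 5/7).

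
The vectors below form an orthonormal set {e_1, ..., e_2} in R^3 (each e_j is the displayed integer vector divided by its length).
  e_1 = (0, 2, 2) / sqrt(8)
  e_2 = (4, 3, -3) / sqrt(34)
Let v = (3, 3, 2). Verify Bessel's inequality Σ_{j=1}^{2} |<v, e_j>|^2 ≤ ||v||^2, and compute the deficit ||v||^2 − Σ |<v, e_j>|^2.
Σ |<v, e_j>|^2 = 325/17; ||v||^2 = 22; deficit = 49/17

Write each e_j = u_j / sqrt(<u_j, u_j>) where u_j is the displayed integer vector. Then <v, e_j> = <v, u_j> / sqrt(<u_j, u_j>), so |<v, e_j>|^2 = <v, u_j>^2 / <u_j, u_j>.
Coefficients: <v, e_1> = 10/sqrt(8), <v, e_2> = 15/sqrt(34).
Square and sum: Σ |<v, e_j>|^2 = 325/17.
Compute ||v||^2 = v·v = 22.
Deficit = 22 − 325/17 = 49/17 ≥ 0, confirming Bessel's inequality. (The deficit equals ||v − Σ <v,e_j> e_j||^2, the squared distance from v to span{e_j}.)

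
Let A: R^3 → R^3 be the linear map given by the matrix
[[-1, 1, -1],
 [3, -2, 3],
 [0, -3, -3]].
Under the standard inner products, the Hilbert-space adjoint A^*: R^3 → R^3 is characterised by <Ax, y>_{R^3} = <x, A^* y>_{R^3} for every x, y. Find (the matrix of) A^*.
A^* = A^T =
[[-1, 3, 0],
 [1, -2, -3],
 [-1, 3, -3]]

For real matrices with standard dot products, the defining identity <Ax, y> = <x, A^* y> gives (Ax)^T y = x^T (A^*) y, i.e. x^T A^T y = x^T (A^*) y. Since this holds for all x, y, we must have A^* = A^T. Therefore
A^* =
[[-1, 3, 0],
 [1, -2, -3],
 [-1, 3, -3]].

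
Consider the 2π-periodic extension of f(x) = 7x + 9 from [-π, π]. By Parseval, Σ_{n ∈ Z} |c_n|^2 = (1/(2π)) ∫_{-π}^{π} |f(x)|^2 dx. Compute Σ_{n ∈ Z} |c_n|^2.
Σ |c_n|^2 = 49π^2/3 + 81

Expand and integrate term by term over [-π, π]:
  ∫ (7x)^2 dx = 49·(2π^3/3); ∫ 2·7·(9)·x dx = 0 (odd integrand); ∫ 9^2 dx = 81·2π.
So (1/(2π)) ∫_{-π}^{π} (7x + 9)^2 dx = 49π^2/3 + 81 = 49π^2/3 + 81.
Parseval ⇒ Σ |c_n|^2 = 49π^2/3 + 81.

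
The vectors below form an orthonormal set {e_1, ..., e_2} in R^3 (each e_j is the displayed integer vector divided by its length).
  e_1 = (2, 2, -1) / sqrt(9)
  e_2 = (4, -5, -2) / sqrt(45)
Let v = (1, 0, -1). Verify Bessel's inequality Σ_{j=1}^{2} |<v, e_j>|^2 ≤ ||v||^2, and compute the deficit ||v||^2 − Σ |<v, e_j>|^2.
Σ |<v, e_j>|^2 = 9/5; ||v||^2 = 2; deficit = 1/5

Write each e_j = u_j / sqrt(<u_j, u_j>) where u_j is the displayed integer vector. Then <v, e_j> = <v, u_j> / sqrt(<u_j, u_j>), so |<v, e_j>|^2 = <v, u_j>^2 / <u_j, u_j>.
Coefficients: <v, e_1> = 3/sqrt(9), <v, e_2> = 6/sqrt(45).
Square and sum: Σ |<v, e_j>|^2 = 9/5.
Compute ||v||^2 = v·v = 2.
Deficit = 2 − 9/5 = 1/5 ≥ 0, confirming Bessel's inequality. (The deficit equals ||v − Σ <v,e_j> e_j||^2, the squared distance from v to span{e_j}.)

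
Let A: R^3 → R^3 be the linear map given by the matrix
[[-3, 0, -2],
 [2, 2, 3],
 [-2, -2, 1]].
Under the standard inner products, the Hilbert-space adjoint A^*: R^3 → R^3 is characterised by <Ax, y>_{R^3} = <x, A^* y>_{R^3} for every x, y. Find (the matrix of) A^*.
A^* = A^T =
[[-3, 2, -2],
 [0, 2, -2],
 [-2, 3, 1]]

For real matrices with standard dot products, the defining identity <Ax, y> = <x, A^* y> gives (Ax)^T y = x^T (A^*) y, i.e. x^T A^T y = x^T (A^*) y. Since this holds for all x, y, we must have A^* = A^T. Therefore
A^* =
[[-3, 2, -2],
 [0, 2, -2],
 [-2, 3, 1]].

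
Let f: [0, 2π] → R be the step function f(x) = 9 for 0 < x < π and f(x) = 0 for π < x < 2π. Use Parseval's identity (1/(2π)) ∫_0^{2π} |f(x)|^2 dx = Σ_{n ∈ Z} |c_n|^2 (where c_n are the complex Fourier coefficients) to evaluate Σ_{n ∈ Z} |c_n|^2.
Σ |c_n|^2 = 81/2

Parseval equates the L^2 energy of f (normalised by 1/(2π)) with the ℓ^2 sum of its Fourier coefficients: (1/(2π)) ∫_0^{2π} |f|^2 = Σ |c_n|^2.
Compute the left side: (1/(2π)) [∫_0^π 9^2 dx + ∫_π^{2π} 0^2 dx] = (1/(2π)) · (81π + 0π) = (81 + 0)/2 = 81/2.
So Σ_{n ∈ Z} |c_n|^2 = 81/2.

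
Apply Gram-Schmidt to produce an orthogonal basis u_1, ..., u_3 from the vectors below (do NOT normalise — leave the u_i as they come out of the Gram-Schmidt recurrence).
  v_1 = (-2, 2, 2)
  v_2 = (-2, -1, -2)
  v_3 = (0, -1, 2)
Orthogonal basis:
  u_1 = (-2, 2, 2)
  u_2 = (-7/3, -2/3, -5/3)
  u_3 = (-5/13, -20/13, 15/13)

Apply the Gram-Schmidt recurrence
  u_1 = v_1
  u_i = v_i − Σ_{j<i} ((v_i · u_j) / (u_j · u_j)) · u_j.

Step by step this gives:
  u_1 = (-2, 2, 2)
  u_2 = (-7/3, -2/3, -5/3)
  u_3 = (-5/13, -20/13, 15/13)

Orthogonality check:
  u_2 · u_1 = 0 (should be 0)
  u_3 · u_1 = 0 (should be 0)
  u_3 · u_2 = 0 (should be 0)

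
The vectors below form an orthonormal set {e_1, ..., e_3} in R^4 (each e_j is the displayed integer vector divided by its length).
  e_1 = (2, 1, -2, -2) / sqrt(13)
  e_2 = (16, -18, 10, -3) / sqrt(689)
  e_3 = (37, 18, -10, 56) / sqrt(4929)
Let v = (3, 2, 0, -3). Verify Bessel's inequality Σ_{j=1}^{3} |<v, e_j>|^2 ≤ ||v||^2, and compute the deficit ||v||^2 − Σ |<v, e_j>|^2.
Σ |<v, e_j>|^2 = 490/31; ||v||^2 = 22; deficit = 192/31

Write each e_j = u_j / sqrt(<u_j, u_j>) where u_j is the displayed integer vector. Then <v, e_j> = <v, u_j> / sqrt(<u_j, u_j>), so |<v, e_j>|^2 = <v, u_j>^2 / <u_j, u_j>.
Coefficients: <v, e_1> = 14/sqrt(13), <v, e_2> = 21/sqrt(689), <v, e_3> = -21/sqrt(4929).
Square and sum: Σ |<v, e_j>|^2 = 490/31.
Compute ||v||^2 = v·v = 22.
Deficit = 22 − 490/31 = 192/31 ≥ 0, confirming Bessel's inequality. (The deficit equals ||v − Σ <v,e_j> e_j||^2, the squared distance from v to span{e_j}.)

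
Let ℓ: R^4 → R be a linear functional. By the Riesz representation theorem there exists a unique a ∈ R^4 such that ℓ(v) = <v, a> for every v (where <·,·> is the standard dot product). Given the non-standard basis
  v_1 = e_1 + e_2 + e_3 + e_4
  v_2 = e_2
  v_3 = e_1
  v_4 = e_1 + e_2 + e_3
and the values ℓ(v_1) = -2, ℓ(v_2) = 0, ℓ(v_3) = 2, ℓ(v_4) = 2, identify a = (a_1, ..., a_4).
a = (2, 0, 0, -4)

Write a = (a_1, ..., a_4) in the standard basis. For each basis vector v_i, ℓ(v_i) = <v_i, a> is a linear equation in the a_j's. Collect the n equations into a matrix system V a = ℓ, where row i of V is v_i (expressed in the standard basis). Since V is invertible (lower-triangular with 1s on the diagonal, up to permutation), solve by back-substitution:
  V =
[[1, 1, 1, 1],
 [0, 1, 0, 0],
 [1, 0, 0, 0],
 [1, 1, 1, 0]]
  V a = (-2, 0, 2, 2)
Solving gives a = (2, 0, 0, -4).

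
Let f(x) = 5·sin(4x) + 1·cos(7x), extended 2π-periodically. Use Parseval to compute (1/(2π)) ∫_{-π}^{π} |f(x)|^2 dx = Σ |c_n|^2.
Σ |c_n|^2 = 13

Expand |f|^2 and use orthogonality of {sin(nx), cos(mx)} on [-π, π]:
  ∫_{-π}^{π} sin(nx)^2 dx = π, ∫ cos(mx)^2 dx = π, and cross terms integrate to 0.
So ∫_{-π}^{π} f(x)^2 dx = 5^2 · π + 1^2 · π = (25 + 1)π.
Divide by 2π: (25 + 1)/2 = 13.
By Parseval, this equals Σ |c_n|^2.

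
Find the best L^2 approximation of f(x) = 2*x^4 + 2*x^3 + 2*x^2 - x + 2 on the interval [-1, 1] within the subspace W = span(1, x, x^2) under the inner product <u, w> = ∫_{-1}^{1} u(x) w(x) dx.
g(x) = 26*x^2/7 + x/5 + 64/35

The best approximation g ∈ W is the orthogonal projection of f onto W. Writing g = a_0 + a_1 x + a_2 x^2, the coefficients solve the normal equations G · a = b where
  G_{ij} = <φ_i, φ_j> and b_i = <f, φ_i>, with φ_0 = 1, φ_1 = x, φ_2 = x^2.
G =
  [2, 0, 2/3]
  [0, 2/3, 0]
  [2/3, 0, 2/5],
b = (92/15, 2/15, 284/105).
Solving gives a_0 = 64/35, a_1 = 1/5, a_2 = 26/7, so
  g(x) = 26*x^2/7 + x/5 + 64/35.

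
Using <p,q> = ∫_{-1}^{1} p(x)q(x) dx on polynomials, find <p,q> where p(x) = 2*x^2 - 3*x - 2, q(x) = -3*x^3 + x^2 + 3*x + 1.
<p,q> = -28/5

Expand the product: p(x)·q(x) = -6*x^5 + 11*x^4 + 9*x^3 - 9*x^2 - 9*x - 2.
∫_{-1}^{1} of each monomial x^k gives [2/(k+1) if k even, 0 if k odd]. Integrating term-by-term (or equivalently evaluating the antiderivative F(x) = -x^6 + 11*x^5/5 + 9*x^4/4 - 3*x^3 - 9*x^2/2 - 2*x at the endpoints):
  F(1) − F(−1) = -121/20 − (-9/20) = -28/5.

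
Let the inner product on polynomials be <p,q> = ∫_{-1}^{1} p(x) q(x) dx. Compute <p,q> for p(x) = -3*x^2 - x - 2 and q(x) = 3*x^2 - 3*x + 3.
<p,q> = -118/5

Expand the product: p(x)·q(x) = -9*x^4 + 6*x^3 - 12*x^2 + 3*x - 6.
∫_{-1}^{1} of each monomial x^k gives [2/(k+1) if k even, 0 if k odd]. Integrating term-by-term (or equivalently evaluating the antiderivative F(x) = -9*x^5/5 + 3*x^4/2 - 4*x^3 + 3*x^2/2 - 6*x at the endpoints):
  F(1) − F(−1) = -44/5 − (74/5) = -118/5.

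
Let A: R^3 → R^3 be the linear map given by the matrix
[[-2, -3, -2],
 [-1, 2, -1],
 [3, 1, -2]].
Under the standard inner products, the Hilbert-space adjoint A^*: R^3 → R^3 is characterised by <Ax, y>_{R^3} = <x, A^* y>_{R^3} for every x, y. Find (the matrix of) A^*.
A^* = A^T =
[[-2, -1, 3],
 [-3, 2, 1],
 [-2, -1, -2]]

For real matrices with standard dot products, the defining identity <Ax, y> = <x, A^* y> gives (Ax)^T y = x^T (A^*) y, i.e. x^T A^T y = x^T (A^*) y. Since this holds for all x, y, we must have A^* = A^T. Therefore
A^* =
[[-2, -1, 3],
 [-3, 2, 1],
 [-2, -1, -2]].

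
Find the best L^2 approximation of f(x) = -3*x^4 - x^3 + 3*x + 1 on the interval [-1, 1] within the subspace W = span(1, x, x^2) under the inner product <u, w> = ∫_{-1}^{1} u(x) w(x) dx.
g(x) = -18*x^2/7 + 12*x/5 + 44/35

The best approximation g ∈ W is the orthogonal projection of f onto W. Writing g = a_0 + a_1 x + a_2 x^2, the coefficients solve the normal equations G · a = b where
  G_{ij} = <φ_i, φ_j> and b_i = <f, φ_i>, with φ_0 = 1, φ_1 = x, φ_2 = x^2.
G =
  [2, 0, 2/3]
  [0, 2/3, 0]
  [2/3, 0, 2/5],
b = (4/5, 8/5, -4/21).
Solving gives a_0 = 44/35, a_1 = 12/5, a_2 = -18/7, so
  g(x) = -18*x^2/7 + 12*x/5 + 44/35.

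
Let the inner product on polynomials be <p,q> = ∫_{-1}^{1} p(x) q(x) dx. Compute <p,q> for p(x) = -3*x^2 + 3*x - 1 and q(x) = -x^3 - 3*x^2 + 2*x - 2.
<p,q> = 82/5

Expand the product: p(x)·q(x) = 3*x^5 + 6*x^4 - 14*x^3 + 15*x^2 - 8*x + 2.
∫_{-1}^{1} of each monomial x^k gives [2/(k+1) if k even, 0 if k odd]. Integrating term-by-term (or equivalently evaluating the antiderivative F(x) = x^6/2 + 6*x^5/5 - 7*x^4/2 + 5*x^3 - 4*x^2 + 2*x at the endpoints):
  F(1) − F(−1) = 6/5 − (-76/5) = 82/5.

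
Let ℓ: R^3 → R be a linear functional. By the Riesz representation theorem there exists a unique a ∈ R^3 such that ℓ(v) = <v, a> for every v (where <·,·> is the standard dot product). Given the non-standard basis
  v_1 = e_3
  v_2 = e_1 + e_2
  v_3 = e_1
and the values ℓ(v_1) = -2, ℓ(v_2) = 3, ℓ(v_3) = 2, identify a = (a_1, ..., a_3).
a = (2, 1, -2)

Write a = (a_1, ..., a_3) in the standard basis. For each basis vector v_i, ℓ(v_i) = <v_i, a> is a linear equation in the a_j's. Collect the n equations into a matrix system V a = ℓ, where row i of V is v_i (expressed in the standard basis). Since V is invertible (lower-triangular with 1s on the diagonal, up to permutation), solve by back-substitution:
  V =
[[0, 0, 1],
 [1, 1, 0],
 [1, 0, 0]]
  V a = (-2, 3, 2)
Solving gives a = (2, 1, -2).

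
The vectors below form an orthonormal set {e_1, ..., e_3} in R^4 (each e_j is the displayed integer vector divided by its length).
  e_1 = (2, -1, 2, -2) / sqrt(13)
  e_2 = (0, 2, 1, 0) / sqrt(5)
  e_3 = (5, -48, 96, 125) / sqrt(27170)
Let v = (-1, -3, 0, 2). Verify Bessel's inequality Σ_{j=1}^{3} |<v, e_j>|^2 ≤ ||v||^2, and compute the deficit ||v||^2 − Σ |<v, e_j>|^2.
Σ |<v, e_j>|^2 = 5627/418; ||v||^2 = 14; deficit = 225/418

Write each e_j = u_j / sqrt(<u_j, u_j>) where u_j is the displayed integer vector. Then <v, e_j> = <v, u_j> / sqrt(<u_j, u_j>), so |<v, e_j>|^2 = <v, u_j>^2 / <u_j, u_j>.
Coefficients: <v, e_1> = -3/sqrt(13), <v, e_2> = -6/sqrt(5), <v, e_3> = 389/sqrt(27170).
Square and sum: Σ |<v, e_j>|^2 = 5627/418.
Compute ||v||^2 = v·v = 14.
Deficit = 14 − 5627/418 = 225/418 ≥ 0, confirming Bessel's inequality. (The deficit equals ||v − Σ <v,e_j> e_j||^2, the squared distance from v to span{e_j}.)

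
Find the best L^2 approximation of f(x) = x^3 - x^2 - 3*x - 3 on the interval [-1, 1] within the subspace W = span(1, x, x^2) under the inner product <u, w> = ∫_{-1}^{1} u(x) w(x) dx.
g(x) = -x^2 - 12*x/5 - 3

The best approximation g ∈ W is the orthogonal projection of f onto W. Writing g = a_0 + a_1 x + a_2 x^2, the coefficients solve the normal equations G · a = b where
  G_{ij} = <φ_i, φ_j> and b_i = <f, φ_i>, with φ_0 = 1, φ_1 = x, φ_2 = x^2.
G =
  [2, 0, 2/3]
  [0, 2/3, 0]
  [2/3, 0, 2/5],
b = (-20/3, -8/5, -12/5).
Solving gives a_0 = -3, a_1 = -12/5, a_2 = -1, so
  g(x) = -x^2 - 12*x/5 - 3.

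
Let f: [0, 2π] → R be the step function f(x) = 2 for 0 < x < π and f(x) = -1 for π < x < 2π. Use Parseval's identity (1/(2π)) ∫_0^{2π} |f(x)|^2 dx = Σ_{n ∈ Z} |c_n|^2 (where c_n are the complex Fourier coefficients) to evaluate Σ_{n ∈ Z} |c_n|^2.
Σ |c_n|^2 = 5/2

Parseval equates the L^2 energy of f (normalised by 1/(2π)) with the ℓ^2 sum of its Fourier coefficients: (1/(2π)) ∫_0^{2π} |f|^2 = Σ |c_n|^2.
Compute the left side: (1/(2π)) [∫_0^π 2^2 dx + ∫_π^{2π} (-1)^2 dx] = (1/(2π)) · (4π + 1π) = (4 + 1)/2 = 5/2.
So Σ_{n ∈ Z} |c_n|^2 = 5/2.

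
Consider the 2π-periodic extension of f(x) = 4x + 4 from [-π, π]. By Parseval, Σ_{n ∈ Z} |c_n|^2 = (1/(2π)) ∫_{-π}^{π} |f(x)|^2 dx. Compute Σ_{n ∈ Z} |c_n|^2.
Σ |c_n|^2 = 16π^2/3 + 16

Expand and integrate term by term over [-π, π]:
  ∫ (4x)^2 dx = 16·(2π^3/3); ∫ 2·4·(4)·x dx = 0 (odd integrand); ∫ 4^2 dx = 16·2π.
So (1/(2π)) ∫_{-π}^{π} (4x + 4)^2 dx = 16π^2/3 + 16 = 16π^2/3 + 16.
Parseval ⇒ Σ |c_n|^2 = 16π^2/3 + 16.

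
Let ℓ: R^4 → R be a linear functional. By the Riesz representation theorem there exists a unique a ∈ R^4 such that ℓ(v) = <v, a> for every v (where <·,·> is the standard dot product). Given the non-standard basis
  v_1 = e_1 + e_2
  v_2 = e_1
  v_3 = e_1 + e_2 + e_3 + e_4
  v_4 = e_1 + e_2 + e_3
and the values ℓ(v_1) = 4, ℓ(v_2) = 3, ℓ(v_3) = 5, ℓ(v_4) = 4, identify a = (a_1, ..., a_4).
a = (3, 1, 0, 1)

Write a = (a_1, ..., a_4) in the standard basis. For each basis vector v_i, ℓ(v_i) = <v_i, a> is a linear equation in the a_j's. Collect the n equations into a matrix system V a = ℓ, where row i of V is v_i (expressed in the standard basis). Since V is invertible (lower-triangular with 1s on the diagonal, up to permutation), solve by back-substitution:
  V =
[[1, 1, 0, 0],
 [1, 0, 0, 0],
 [1, 1, 1, 1],
 [1, 1, 1, 0]]
  V a = (4, 3, 5, 4)
Solving gives a = (3, 1, 0, 1).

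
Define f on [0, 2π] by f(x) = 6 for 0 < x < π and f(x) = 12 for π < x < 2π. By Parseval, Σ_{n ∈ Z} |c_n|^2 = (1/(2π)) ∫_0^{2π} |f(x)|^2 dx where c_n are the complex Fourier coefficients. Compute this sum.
Σ |c_n|^2 = 90

Parseval equates the L^2 energy of f (normalised by 1/(2π)) with the ℓ^2 sum of its Fourier coefficients: (1/(2π)) ∫_0^{2π} |f|^2 = Σ |c_n|^2.
Compute the left side: (1/(2π)) [∫_0^π 6^2 dx + ∫_π^{2π} 12^2 dx] = (1/(2π)) · (36π + 144π) = (36 + 144)/2 = 90.
So Σ_{n ∈ Z} |c_n|^2 = 90.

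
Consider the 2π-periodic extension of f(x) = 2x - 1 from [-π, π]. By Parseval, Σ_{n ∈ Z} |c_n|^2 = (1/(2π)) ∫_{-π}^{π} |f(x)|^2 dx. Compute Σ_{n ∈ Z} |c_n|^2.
Σ |c_n|^2 = 4π^2/3 + 1

Expand and integrate term by term over [-π, π]:
  ∫ (2x)^2 dx = 4·(2π^3/3); ∫ 2·2·(-1)·x dx = 0 (odd integrand); ∫ (-1)^2 dx = 1·2π.
So (1/(2π)) ∫_{-π}^{π} (2x - 1)^2 dx = 4π^2/3 + 1 = 4π^2/3 + 1.
Parseval ⇒ Σ |c_n|^2 = 4π^2/3 + 1.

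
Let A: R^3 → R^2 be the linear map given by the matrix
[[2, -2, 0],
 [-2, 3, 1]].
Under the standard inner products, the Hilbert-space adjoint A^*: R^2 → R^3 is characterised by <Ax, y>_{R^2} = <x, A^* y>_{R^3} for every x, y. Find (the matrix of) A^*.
A^* = A^T =
[[2, -2],
 [-2, 3],
 [0, 1]]

For real matrices with standard dot products, the defining identity <Ax, y> = <x, A^* y> gives (Ax)^T y = x^T (A^*) y, i.e. x^T A^T y = x^T (A^*) y. Since this holds for all x, y, we must have A^* = A^T. Therefore
A^* =
[[2, -2],
 [-2, 3],
 [0, 1]].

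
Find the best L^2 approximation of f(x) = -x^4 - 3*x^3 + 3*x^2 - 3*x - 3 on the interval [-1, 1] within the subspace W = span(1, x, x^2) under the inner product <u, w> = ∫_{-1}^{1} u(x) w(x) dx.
g(x) = 15*x^2/7 - 24*x/5 - 102/35

The best approximation g ∈ W is the orthogonal projection of f onto W. Writing g = a_0 + a_1 x + a_2 x^2, the coefficients solve the normal equations G · a = b where
  G_{ij} = <φ_i, φ_j> and b_i = <f, φ_i>, with φ_0 = 1, φ_1 = x, φ_2 = x^2.
G =
  [2, 0, 2/3]
  [0, 2/3, 0]
  [2/3, 0, 2/5],
b = (-22/5, -16/5, -38/35).
Solving gives a_0 = -102/35, a_1 = -24/5, a_2 = 15/7, so
  g(x) = 15*x^2/7 - 24*x/5 - 102/35.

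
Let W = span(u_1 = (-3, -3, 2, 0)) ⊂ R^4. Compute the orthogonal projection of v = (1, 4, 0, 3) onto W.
proj_W(v) = (45/22, 45/22, -15/11, 0)

Set up U = [u_1 | ... | u_1] ∈ R^(4×1). The projector onto W = col(U) is P = U (U^T U)^(-1) U^T.
Compute U^T U =
  [22],
and U^T v = (-15).
Solve U^T U · c = U^T v for the coefficients: c = (-15/22). The projection is proj_W(v) = U c.
Check: (v - proj_W(v)) · u_1 = 0  (should be 0).
Result: proj_W(v) = (45/22, 45/22, -15/11, 0).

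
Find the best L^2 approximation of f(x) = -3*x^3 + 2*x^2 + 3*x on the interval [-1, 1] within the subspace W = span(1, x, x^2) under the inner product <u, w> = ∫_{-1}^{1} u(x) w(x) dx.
g(x) = 2*x^2 + 6*x/5

The best approximation g ∈ W is the orthogonal projection of f onto W. Writing g = a_0 + a_1 x + a_2 x^2, the coefficients solve the normal equations G · a = b where
  G_{ij} = <φ_i, φ_j> and b_i = <f, φ_i>, with φ_0 = 1, φ_1 = x, φ_2 = x^2.
G =
  [2, 0, 2/3]
  [0, 2/3, 0]
  [2/3, 0, 2/5],
b = (4/3, 4/5, 4/5).
Solving gives a_0 = 0, a_1 = 6/5, a_2 = 2, so
  g(x) = 2*x^2 + 6*x/5.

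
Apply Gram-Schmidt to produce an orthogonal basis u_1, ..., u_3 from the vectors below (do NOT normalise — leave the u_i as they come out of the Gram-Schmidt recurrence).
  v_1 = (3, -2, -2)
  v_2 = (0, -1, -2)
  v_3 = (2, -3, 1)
Orthogonal basis:
  u_1 = (3, -2, -2)
  u_2 = (-18/17, -5/17, -22/17)
  u_3 = (-34/49, -102/49, 51/49)

Apply the Gram-Schmidt recurrence
  u_1 = v_1
  u_i = v_i − Σ_{j<i} ((v_i · u_j) / (u_j · u_j)) · u_j.

Step by step this gives:
  u_1 = (3, -2, -2)
  u_2 = (-18/17, -5/17, -22/17)
  u_3 = (-34/49, -102/49, 51/49)

Orthogonality check:
  u_2 · u_1 = 0 (should be 0)
  u_3 · u_1 = 0 (should be 0)
  u_3 · u_2 = 0 (should be 0)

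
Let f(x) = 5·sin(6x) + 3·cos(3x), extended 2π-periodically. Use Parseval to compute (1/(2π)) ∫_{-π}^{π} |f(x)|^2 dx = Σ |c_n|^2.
Σ |c_n|^2 = 17

Expand |f|^2 and use orthogonality of {sin(nx), cos(mx)} on [-π, π]:
  ∫_{-π}^{π} sin(nx)^2 dx = π, ∫ cos(mx)^2 dx = π, and cross terms integrate to 0.
So ∫_{-π}^{π} f(x)^2 dx = 5^2 · π + 3^2 · π = (25 + 9)π.
Divide by 2π: (25 + 9)/2 = 17.
By Parseval, this equals Σ |c_n|^2.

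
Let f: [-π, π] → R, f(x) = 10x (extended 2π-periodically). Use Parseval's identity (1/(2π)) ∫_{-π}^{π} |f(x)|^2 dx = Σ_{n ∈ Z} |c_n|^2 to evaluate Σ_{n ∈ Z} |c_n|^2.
Σ |c_n|^2 = 100π^2/3

Expand and integrate term by term over [-π, π]:
  ∫ (10x)^2 dx = 100·(2π^3/3); ∫ 2·10·(0)·x dx = 0 (odd integrand); ∫ 0^2 dx = 0·2π.
So (1/(2π)) ∫_{-π}^{π} (10x)^2 dx = 100π^2/3 + 0 = 100π^2/3.
Parseval ⇒ Σ |c_n|^2 = 100π^2/3.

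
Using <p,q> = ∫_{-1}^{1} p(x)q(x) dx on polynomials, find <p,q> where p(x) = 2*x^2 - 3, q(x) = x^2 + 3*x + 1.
<p,q> = -88/15

Expand the product: p(x)·q(x) = 2*x^4 + 6*x^3 - x^2 - 9*x - 3.
∫_{-1}^{1} of each monomial x^k gives [2/(k+1) if k even, 0 if k odd]. Integrating term-by-term (or equivalently evaluating the antiderivative F(x) = 2*x^5/5 + 3*x^4/2 - x^3/3 - 9*x^2/2 - 3*x at the endpoints):
  F(1) − F(−1) = -89/15 − (-1/15) = -88/15.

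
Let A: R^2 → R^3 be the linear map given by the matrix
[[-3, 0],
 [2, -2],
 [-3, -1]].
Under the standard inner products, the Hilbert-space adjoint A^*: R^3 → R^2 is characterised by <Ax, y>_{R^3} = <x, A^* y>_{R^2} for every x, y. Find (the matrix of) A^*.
A^* = A^T =
[[-3, 2, -3],
 [0, -2, -1]]

For real matrices with standard dot products, the defining identity <Ax, y> = <x, A^* y> gives (Ax)^T y = x^T (A^*) y, i.e. x^T A^T y = x^T (A^*) y. Since this holds for all x, y, we must have A^* = A^T. Therefore
A^* =
[[-3, 2, -3],
 [0, -2, -1]].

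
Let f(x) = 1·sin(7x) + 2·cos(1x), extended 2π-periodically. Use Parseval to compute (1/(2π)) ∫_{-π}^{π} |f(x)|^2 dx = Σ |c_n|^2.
Σ |c_n|^2 = 5/2

Expand |f|^2 and use orthogonality of {sin(nx), cos(mx)} on [-π, π]:
  ∫_{-π}^{π} sin(nx)^2 dx = π, ∫ cos(mx)^2 dx = π, and cross terms integrate to 0.
So ∫_{-π}^{π} f(x)^2 dx = 1^2 · π + 2^2 · π = (1 + 4)π.
Divide by 2π: (1 + 4)/2 = 5/2.
By Parseval, this equals Σ |c_n|^2.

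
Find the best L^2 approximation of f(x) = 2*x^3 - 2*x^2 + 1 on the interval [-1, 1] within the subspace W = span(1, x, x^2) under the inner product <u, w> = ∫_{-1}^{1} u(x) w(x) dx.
g(x) = -2*x^2 + 6*x/5 + 1

The best approximation g ∈ W is the orthogonal projection of f onto W. Writing g = a_0 + a_1 x + a_2 x^2, the coefficients solve the normal equations G · a = b where
  G_{ij} = <φ_i, φ_j> and b_i = <f, φ_i>, with φ_0 = 1, φ_1 = x, φ_2 = x^2.
G =
  [2, 0, 2/3]
  [0, 2/3, 0]
  [2/3, 0, 2/5],
b = (2/3, 4/5, -2/15).
Solving gives a_0 = 1, a_1 = 6/5, a_2 = -2, so
  g(x) = -2*x^2 + 6*x/5 + 1.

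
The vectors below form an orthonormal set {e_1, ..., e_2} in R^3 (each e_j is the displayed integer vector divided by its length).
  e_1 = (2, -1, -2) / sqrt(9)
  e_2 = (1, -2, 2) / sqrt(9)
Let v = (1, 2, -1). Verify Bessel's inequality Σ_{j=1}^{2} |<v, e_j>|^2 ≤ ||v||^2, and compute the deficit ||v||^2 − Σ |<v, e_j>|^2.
Σ |<v, e_j>|^2 = 29/9; ||v||^2 = 6; deficit = 25/9

Write each e_j = u_j / sqrt(<u_j, u_j>) where u_j is the displayed integer vector. Then <v, e_j> = <v, u_j> / sqrt(<u_j, u_j>), so |<v, e_j>|^2 = <v, u_j>^2 / <u_j, u_j>.
Coefficients: <v, e_1> = 2/sqrt(9), <v, e_2> = -5/sqrt(9).
Square and sum: Σ |<v, e_j>|^2 = 29/9.
Compute ||v||^2 = v·v = 6.
Deficit = 6 − 29/9 = 25/9 ≥ 0, confirming Bessel's inequality. (The deficit equals ||v − Σ <v,e_j> e_j||^2, the squared distance from v to span{e_j}.)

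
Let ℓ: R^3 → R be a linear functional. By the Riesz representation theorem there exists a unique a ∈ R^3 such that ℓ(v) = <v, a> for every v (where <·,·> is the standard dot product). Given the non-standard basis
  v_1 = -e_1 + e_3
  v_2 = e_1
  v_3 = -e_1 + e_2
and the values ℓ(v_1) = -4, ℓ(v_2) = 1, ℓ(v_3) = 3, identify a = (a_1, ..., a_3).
a = (1, 4, -3)

Write a = (a_1, ..., a_3) in the standard basis. For each basis vector v_i, ℓ(v_i) = <v_i, a> is a linear equation in the a_j's. Collect the n equations into a matrix system V a = ℓ, where row i of V is v_i (expressed in the standard basis). Since V is invertible (lower-triangular with 1s on the diagonal, up to permutation), solve by back-substitution:
  V =
[[-1, 0, 1],
 [1, 0, 0],
 [-1, 1, 0]]
  V a = (-4, 1, 3)
Solving gives a = (1, 4, -3).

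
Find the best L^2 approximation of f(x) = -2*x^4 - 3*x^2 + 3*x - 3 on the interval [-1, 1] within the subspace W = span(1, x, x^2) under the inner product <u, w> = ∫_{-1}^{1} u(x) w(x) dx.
g(x) = -33*x^2/7 + 3*x - 99/35

The best approximation g ∈ W is the orthogonal projection of f onto W. Writing g = a_0 + a_1 x + a_2 x^2, the coefficients solve the normal equations G · a = b where
  G_{ij} = <φ_i, φ_j> and b_i = <f, φ_i>, with φ_0 = 1, φ_1 = x, φ_2 = x^2.
G =
  [2, 0, 2/3]
  [0, 2/3, 0]
  [2/3, 0, 2/5],
b = (-44/5, 2, -132/35).
Solving gives a_0 = -99/35, a_1 = 3, a_2 = -33/7, so
  g(x) = -33*x^2/7 + 3*x - 99/35.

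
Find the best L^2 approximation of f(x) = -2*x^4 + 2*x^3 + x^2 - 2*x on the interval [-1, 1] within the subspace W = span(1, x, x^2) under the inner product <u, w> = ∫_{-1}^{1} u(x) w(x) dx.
g(x) = -5*x^2/7 - 4*x/5 + 6/35

The best approximation g ∈ W is the orthogonal projection of f onto W. Writing g = a_0 + a_1 x + a_2 x^2, the coefficients solve the normal equations G · a = b where
  G_{ij} = <φ_i, φ_j> and b_i = <f, φ_i>, with φ_0 = 1, φ_1 = x, φ_2 = x^2.
G =
  [2, 0, 2/3]
  [0, 2/3, 0]
  [2/3, 0, 2/5],
b = (-2/15, -8/15, -6/35).
Solving gives a_0 = 6/35, a_1 = -4/5, a_2 = -5/7, so
  g(x) = -5*x^2/7 - 4*x/5 + 6/35.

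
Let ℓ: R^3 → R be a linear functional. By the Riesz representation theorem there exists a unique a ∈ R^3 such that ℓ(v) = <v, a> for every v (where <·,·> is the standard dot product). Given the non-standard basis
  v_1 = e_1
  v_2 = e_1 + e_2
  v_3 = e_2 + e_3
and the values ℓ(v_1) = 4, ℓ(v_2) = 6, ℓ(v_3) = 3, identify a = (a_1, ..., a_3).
a = (4, 2, 1)

Write a = (a_1, ..., a_3) in the standard basis. For each basis vector v_i, ℓ(v_i) = <v_i, a> is a linear equation in the a_j's. Collect the n equations into a matrix system V a = ℓ, where row i of V is v_i (expressed in the standard basis). Since V is invertible (lower-triangular with 1s on the diagonal, up to permutation), solve by back-substitution:
  V =
[[1, 0, 0],
 [1, 1, 0],
 [0, 1, 1]]
  V a = (4, 6, 3)
Solving gives a = (4, 2, 1).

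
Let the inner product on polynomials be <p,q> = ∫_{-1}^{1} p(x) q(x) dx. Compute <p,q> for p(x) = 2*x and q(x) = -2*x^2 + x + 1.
<p,q> = 4/3

Expand the product: p(x)·q(x) = -4*x^3 + 2*x^2 + 2*x.
∫_{-1}^{1} of each monomial x^k gives [2/(k+1) if k even, 0 if k odd]. Integrating term-by-term (or equivalently evaluating the antiderivative F(x) = -x^4 + 2*x^3/3 + x^2 at the endpoints):
  F(1) − F(−1) = 2/3 − (-2/3) = 4/3.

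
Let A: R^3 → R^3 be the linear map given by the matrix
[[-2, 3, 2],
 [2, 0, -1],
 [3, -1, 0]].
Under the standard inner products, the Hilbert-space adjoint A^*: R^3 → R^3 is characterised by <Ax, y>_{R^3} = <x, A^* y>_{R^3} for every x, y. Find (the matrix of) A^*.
A^* = A^T =
[[-2, 2, 3],
 [3, 0, -1],
 [2, -1, 0]]

For real matrices with standard dot products, the defining identity <Ax, y> = <x, A^* y> gives (Ax)^T y = x^T (A^*) y, i.e. x^T A^T y = x^T (A^*) y. Since this holds for all x, y, we must have A^* = A^T. Therefore
A^* =
[[-2, 2, 3],
 [3, 0, -1],
 [2, -1, 0]].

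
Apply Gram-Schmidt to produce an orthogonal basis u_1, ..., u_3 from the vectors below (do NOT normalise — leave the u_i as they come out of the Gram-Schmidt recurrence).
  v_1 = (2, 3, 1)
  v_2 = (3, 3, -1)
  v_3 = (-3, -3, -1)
Orthogonal basis:
  u_1 = (2, 3, 1)
  u_2 = (1, 0, -2)
  u_3 = (-18/35, 3/7, -9/35)

Apply the Gram-Schmidt recurrence
  u_1 = v_1
  u_i = v_i − Σ_{j<i} ((v_i · u_j) / (u_j · u_j)) · u_j.

Step by step this gives:
  u_1 = (2, 3, 1)
  u_2 = (1, 0, -2)
  u_3 = (-18/35, 3/7, -9/35)

Orthogonality check:
  u_2 · u_1 = 0 (should be 0)
  u_3 · u_1 = 0 (should be 0)
  u_3 · u_2 = 0 (should be 0)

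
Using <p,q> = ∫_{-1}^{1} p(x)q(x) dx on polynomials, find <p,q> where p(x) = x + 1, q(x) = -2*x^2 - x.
<p,q> = -2

Expand the product: p(x)·q(x) = -2*x^3 - 3*x^2 - x.
∫_{-1}^{1} of each monomial x^k gives [2/(k+1) if k even, 0 if k odd]. Integrating term-by-term (or equivalently evaluating the antiderivative F(x) = -x^4/2 - x^3 - x^2/2 at the endpoints):
  F(1) − F(−1) = -2 − (0) = -2.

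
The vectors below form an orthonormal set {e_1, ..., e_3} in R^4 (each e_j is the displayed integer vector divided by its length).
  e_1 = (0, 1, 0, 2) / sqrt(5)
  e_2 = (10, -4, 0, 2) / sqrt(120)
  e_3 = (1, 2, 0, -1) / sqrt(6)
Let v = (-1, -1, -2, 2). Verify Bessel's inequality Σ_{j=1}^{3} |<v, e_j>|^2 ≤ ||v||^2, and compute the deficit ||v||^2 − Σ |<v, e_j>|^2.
Σ |<v, e_j>|^2 = 6; ||v||^2 = 10; deficit = 4

Write each e_j = u_j / sqrt(<u_j, u_j>) where u_j is the displayed integer vector. Then <v, e_j> = <v, u_j> / sqrt(<u_j, u_j>), so |<v, e_j>|^2 = <v, u_j>^2 / <u_j, u_j>.
Coefficients: <v, e_1> = 3/sqrt(5), <v, e_2> = -2/sqrt(120), <v, e_3> = -5/sqrt(6).
Square and sum: Σ |<v, e_j>|^2 = 6.
Compute ||v||^2 = v·v = 10.
Deficit = 10 − 6 = 4 ≥ 0, confirming Bessel's inequality. (The deficit equals ||v − Σ <v,e_j> e_j||^2, the squared distance from v to span{e_j}.)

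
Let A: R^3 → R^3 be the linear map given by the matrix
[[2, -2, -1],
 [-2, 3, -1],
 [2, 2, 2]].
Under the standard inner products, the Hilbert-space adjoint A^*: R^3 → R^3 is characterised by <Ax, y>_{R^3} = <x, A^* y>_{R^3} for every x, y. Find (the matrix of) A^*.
A^* = A^T =
[[2, -2, 2],
 [-2, 3, 2],
 [-1, -1, 2]]

For real matrices with standard dot products, the defining identity <Ax, y> = <x, A^* y> gives (Ax)^T y = x^T (A^*) y, i.e. x^T A^T y = x^T (A^*) y. Since this holds for all x, y, we must have A^* = A^T. Therefore
A^* =
[[2, -2, 2],
 [-2, 3, 2],
 [-1, -1, 2]].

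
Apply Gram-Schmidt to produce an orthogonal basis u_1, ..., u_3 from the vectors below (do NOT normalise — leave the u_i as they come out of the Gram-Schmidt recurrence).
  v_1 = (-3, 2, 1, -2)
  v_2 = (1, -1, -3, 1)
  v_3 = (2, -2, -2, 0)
Orthogonal basis:
  u_1 = (-3, 2, 1, -2)
  u_2 = (-2/3, 1/9, -22/9, -1/9)
  u_3 = (10/29, -21/29, -2/29, -37/29)

Apply the Gram-Schmidt recurrence
  u_1 = v_1
  u_i = v_i − Σ_{j<i} ((v_i · u_j) / (u_j · u_j)) · u_j.

Step by step this gives:
  u_1 = (-3, 2, 1, -2)
  u_2 = (-2/3, 1/9, -22/9, -1/9)
  u_3 = (10/29, -21/29, -2/29, -37/29)

Orthogonality check:
  u_2 · u_1 = 0 (should be 0)
  u_3 · u_1 = 0 (should be 0)
  u_3 · u_2 = 0 (should be 0)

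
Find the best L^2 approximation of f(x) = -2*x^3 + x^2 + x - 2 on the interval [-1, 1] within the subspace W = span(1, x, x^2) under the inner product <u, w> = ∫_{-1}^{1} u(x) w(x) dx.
g(x) = x^2 - x/5 - 2

The best approximation g ∈ W is the orthogonal projection of f onto W. Writing g = a_0 + a_1 x + a_2 x^2, the coefficients solve the normal equations G · a = b where
  G_{ij} = <φ_i, φ_j> and b_i = <f, φ_i>, with φ_0 = 1, φ_1 = x, φ_2 = x^2.
G =
  [2, 0, 2/3]
  [0, 2/3, 0]
  [2/3, 0, 2/5],
b = (-10/3, -2/15, -14/15).
Solving gives a_0 = -2, a_1 = -1/5, a_2 = 1, so
  g(x) = x^2 - x/5 - 2.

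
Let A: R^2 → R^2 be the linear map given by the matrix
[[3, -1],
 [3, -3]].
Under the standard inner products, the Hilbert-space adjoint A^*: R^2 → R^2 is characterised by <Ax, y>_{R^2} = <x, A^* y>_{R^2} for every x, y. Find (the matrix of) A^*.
A^* = A^T =
[[3, 3],
 [-1, -3]]

For real matrices with standard dot products, the defining identity <Ax, y> = <x, A^* y> gives (Ax)^T y = x^T (A^*) y, i.e. x^T A^T y = x^T (A^*) y. Since this holds for all x, y, we must have A^* = A^T. Therefore
A^* =
[[3, 3],
 [-1, -3]].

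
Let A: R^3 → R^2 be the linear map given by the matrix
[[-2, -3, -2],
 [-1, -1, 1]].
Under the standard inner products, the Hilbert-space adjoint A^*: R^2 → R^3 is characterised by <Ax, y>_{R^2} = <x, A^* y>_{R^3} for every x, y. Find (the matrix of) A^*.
A^* = A^T =
[[-2, -1],
 [-3, -1],
 [-2, 1]]

For real matrices with standard dot products, the defining identity <Ax, y> = <x, A^* y> gives (Ax)^T y = x^T (A^*) y, i.e. x^T A^T y = x^T (A^*) y. Since this holds for all x, y, we must have A^* = A^T. Therefore
A^* =
[[-2, -1],
 [-3, -1],
 [-2, 1]].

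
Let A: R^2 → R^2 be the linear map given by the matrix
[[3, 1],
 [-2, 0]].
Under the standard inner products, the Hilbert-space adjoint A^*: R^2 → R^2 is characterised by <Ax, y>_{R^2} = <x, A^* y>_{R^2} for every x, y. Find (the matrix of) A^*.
A^* = A^T =
[[3, -2],
 [1, 0]]

For real matrices with standard dot products, the defining identity <Ax, y> = <x, A^* y> gives (Ax)^T y = x^T (A^*) y, i.e. x^T A^T y = x^T (A^*) y. Since this holds for all x, y, we must have A^* = A^T. Therefore
A^* =
[[3, -2],
 [1, 0]].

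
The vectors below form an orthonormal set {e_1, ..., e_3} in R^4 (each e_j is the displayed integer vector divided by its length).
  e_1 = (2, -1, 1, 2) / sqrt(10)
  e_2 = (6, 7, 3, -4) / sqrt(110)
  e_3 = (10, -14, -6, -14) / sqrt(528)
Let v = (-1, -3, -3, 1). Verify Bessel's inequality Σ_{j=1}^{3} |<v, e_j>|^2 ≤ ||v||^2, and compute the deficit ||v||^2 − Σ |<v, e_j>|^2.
Σ |<v, e_j>|^2 = 17; ||v||^2 = 20; deficit = 3

Write each e_j = u_j / sqrt(<u_j, u_j>) where u_j is the displayed integer vector. Then <v, e_j> = <v, u_j> / sqrt(<u_j, u_j>), so |<v, e_j>|^2 = <v, u_j>^2 / <u_j, u_j>.
Coefficients: <v, e_1> = 0/sqrt(10), <v, e_2> = -40/sqrt(110), <v, e_3> = 36/sqrt(528).
Square and sum: Σ |<v, e_j>|^2 = 17.
Compute ||v||^2 = v·v = 20.
Deficit = 20 − 17 = 3 ≥ 0, confirming Bessel's inequality. (The deficit equals ||v − Σ <v,e_j> e_j||^2, the squared distance from v to span{e_j}.)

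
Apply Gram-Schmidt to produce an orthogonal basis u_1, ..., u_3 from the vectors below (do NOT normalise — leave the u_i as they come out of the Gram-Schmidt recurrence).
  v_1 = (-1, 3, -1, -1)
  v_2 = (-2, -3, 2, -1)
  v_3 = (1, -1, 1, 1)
Orthogonal basis:
  u_1 = (-1, 3, -1, -1)
  u_2 = (-8/3, -1, 4/3, -5/3)
  u_3 = (3/38, 13/38, 27/38, 9/38)

Apply the Gram-Schmidt recurrence
  u_1 = v_1
  u_i = v_i − Σ_{j<i} ((v_i · u_j) / (u_j · u_j)) · u_j.

Step by step this gives:
  u_1 = (-1, 3, -1, -1)
  u_2 = (-8/3, -1, 4/3, -5/3)
  u_3 = (3/38, 13/38, 27/38, 9/38)

Orthogonality check:
  u_2 · u_1 = 0 (should be 0)
  u_3 · u_1 = 0 (should be 0)
  u_3 · u_2 = 0 (should be 0)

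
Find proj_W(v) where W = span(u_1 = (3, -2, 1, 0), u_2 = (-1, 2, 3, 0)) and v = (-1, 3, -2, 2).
proj_W(v) = (-7/3, 4/3, -4/3, 0)

Set up U = [u_1 | ... | u_2] ∈ R^(4×2). The projector onto W = col(U) is P = U (U^T U)^(-1) U^T.
Compute U^T U =
  [14, -4]
  [-4, 14],
and U^T v = (-11, 1).
Solve U^T U · c = U^T v for the coefficients: c = (-5/6, -1/6). The projection is proj_W(v) = U c.
Check: (v - proj_W(v)) · u_1 = 0  (should be 0).
Check: (v - proj_W(v)) · u_2 = 0  (should be 0).
Result: proj_W(v) = (-7/3, 4/3, -4/3, 0).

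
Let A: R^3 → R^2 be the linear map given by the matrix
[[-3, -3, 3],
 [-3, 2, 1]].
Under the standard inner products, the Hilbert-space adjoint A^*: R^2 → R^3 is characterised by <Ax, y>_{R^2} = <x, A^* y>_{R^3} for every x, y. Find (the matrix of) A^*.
A^* = A^T =
[[-3, -3],
 [-3, 2],
 [3, 1]]

For real matrices with standard dot products, the defining identity <Ax, y> = <x, A^* y> gives (Ax)^T y = x^T (A^*) y, i.e. x^T A^T y = x^T (A^*) y. Since this holds for all x, y, we must have A^* = A^T. Therefore
A^* =
[[-3, -3],
 [-3, 2],
 [3, 1]].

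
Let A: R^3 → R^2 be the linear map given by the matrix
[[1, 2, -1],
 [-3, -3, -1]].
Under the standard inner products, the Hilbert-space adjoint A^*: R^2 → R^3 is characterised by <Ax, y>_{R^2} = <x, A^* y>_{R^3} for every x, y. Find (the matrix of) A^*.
A^* = A^T =
[[1, -3],
 [2, -3],
 [-1, -1]]

For real matrices with standard dot products, the defining identity <Ax, y> = <x, A^* y> gives (Ax)^T y = x^T (A^*) y, i.e. x^T A^T y = x^T (A^*) y. Since this holds for all x, y, we must have A^* = A^T. Therefore
A^* =
[[1, -3],
 [2, -3],
 [-1, -1]].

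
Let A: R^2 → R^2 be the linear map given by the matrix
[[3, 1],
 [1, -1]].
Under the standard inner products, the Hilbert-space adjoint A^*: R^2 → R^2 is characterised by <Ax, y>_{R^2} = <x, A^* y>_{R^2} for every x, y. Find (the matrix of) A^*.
A^* = A^T =
[[3, 1],
 [1, -1]]

For real matrices with standard dot products, the defining identity <Ax, y> = <x, A^* y> gives (Ax)^T y = x^T (A^*) y, i.e. x^T A^T y = x^T (A^*) y. Since this holds for all x, y, we must have A^* = A^T. Therefore
A^* =
[[3, 1],
 [1, -1]].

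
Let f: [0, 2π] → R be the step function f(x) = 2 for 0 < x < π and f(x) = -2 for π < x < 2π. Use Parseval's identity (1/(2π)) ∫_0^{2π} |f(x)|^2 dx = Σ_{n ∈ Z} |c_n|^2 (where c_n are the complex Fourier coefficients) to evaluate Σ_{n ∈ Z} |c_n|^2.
Σ |c_n|^2 = 4

Parseval equates the L^2 energy of f (normalised by 1/(2π)) with the ℓ^2 sum of its Fourier coefficients: (1/(2π)) ∫_0^{2π} |f|^2 = Σ |c_n|^2.
Compute the left side: (1/(2π)) [∫_0^π 2^2 dx + ∫_π^{2π} (-2)^2 dx] = (1/(2π)) · (4π + 4π) = (4 + 4)/2 = 4.
So Σ_{n ∈ Z} |c_n|^2 = 4.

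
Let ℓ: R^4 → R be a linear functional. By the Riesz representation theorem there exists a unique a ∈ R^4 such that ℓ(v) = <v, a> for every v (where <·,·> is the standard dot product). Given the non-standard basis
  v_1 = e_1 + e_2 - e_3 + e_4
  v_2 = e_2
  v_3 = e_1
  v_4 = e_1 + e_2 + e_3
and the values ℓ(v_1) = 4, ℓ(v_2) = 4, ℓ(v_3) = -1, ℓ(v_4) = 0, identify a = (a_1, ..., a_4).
a = (-1, 4, -3, -2)

Write a = (a_1, ..., a_4) in the standard basis. For each basis vector v_i, ℓ(v_i) = <v_i, a> is a linear equation in the a_j's. Collect the n equations into a matrix system V a = ℓ, where row i of V is v_i (expressed in the standard basis). Since V is invertible (lower-triangular with 1s on the diagonal, up to permutation), solve by back-substitution:
  V =
[[1, 1, -1, 1],
 [0, 1, 0, 0],
 [1, 0, 0, 0],
 [1, 1, 1, 0]]
  V a = (4, 4, -1, 0)
Solving gives a = (-1, 4, -3, -2).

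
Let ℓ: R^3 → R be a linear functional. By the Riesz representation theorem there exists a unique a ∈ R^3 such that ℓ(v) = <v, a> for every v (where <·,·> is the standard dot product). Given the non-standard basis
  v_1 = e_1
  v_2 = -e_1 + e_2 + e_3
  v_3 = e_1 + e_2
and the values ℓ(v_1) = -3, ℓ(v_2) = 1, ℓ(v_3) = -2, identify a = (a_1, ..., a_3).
a = (-3, 1, -3)

Write a = (a_1, ..., a_3) in the standard basis. For each basis vector v_i, ℓ(v_i) = <v_i, a> is a linear equation in the a_j's. Collect the n equations into a matrix system V a = ℓ, where row i of V is v_i (expressed in the standard basis). Since V is invertible (lower-triangular with 1s on the diagonal, up to permutation), solve by back-substitution:
  V =
[[1, 0, 0],
 [-1, 1, 1],
 [1, 1, 0]]
  V a = (-3, 1, -2)
Solving gives a = (-3, 1, -3).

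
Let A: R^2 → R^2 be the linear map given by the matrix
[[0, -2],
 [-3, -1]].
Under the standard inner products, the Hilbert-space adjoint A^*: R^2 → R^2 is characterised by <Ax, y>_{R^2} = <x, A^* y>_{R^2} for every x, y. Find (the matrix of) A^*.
A^* = A^T =
[[0, -3],
 [-2, -1]]

For real matrices with standard dot products, the defining identity <Ax, y> = <x, A^* y> gives (Ax)^T y = x^T (A^*) y, i.e. x^T A^T y = x^T (A^*) y. Since this holds for all x, y, we must have A^* = A^T. Therefore
A^* =
[[0, -3],
 [-2, -1]].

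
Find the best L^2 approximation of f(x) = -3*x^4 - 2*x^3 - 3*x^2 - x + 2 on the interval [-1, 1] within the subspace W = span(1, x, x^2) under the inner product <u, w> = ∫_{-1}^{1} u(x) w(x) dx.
g(x) = -39*x^2/7 - 11*x/5 + 79/35

The best approximation g ∈ W is the orthogonal projection of f onto W. Writing g = a_0 + a_1 x + a_2 x^2, the coefficients solve the normal equations G · a = b where
  G_{ij} = <φ_i, φ_j> and b_i = <f, φ_i>, with φ_0 = 1, φ_1 = x, φ_2 = x^2.
G =
  [2, 0, 2/3]
  [0, 2/3, 0]
  [2/3, 0, 2/5],
b = (4/5, -22/15, -76/105).
Solving gives a_0 = 79/35, a_1 = -11/5, a_2 = -39/7, so
  g(x) = -39*x^2/7 - 11*x/5 + 79/35.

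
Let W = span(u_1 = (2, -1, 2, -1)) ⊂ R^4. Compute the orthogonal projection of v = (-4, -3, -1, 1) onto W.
proj_W(v) = (-8/5, 4/5, -8/5, 4/5)

Set up U = [u_1 | ... | u_1] ∈ R^(4×1). The projector onto W = col(U) is P = U (U^T U)^(-1) U^T.
Compute U^T U =
  [10],
and U^T v = (-8).
Solve U^T U · c = U^T v for the coefficients: c = (-4/5). The projection is proj_W(v) = U c.
Check: (v - proj_W(v)) · u_1 = 0  (should be 0).
Result: proj_W(v) = (-8/5, 4/5, -8/5, 4/5).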